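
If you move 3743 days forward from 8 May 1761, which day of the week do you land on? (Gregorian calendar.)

Wednesday

May 8, 1761 is a Friday.
3743 mod 7 = 5, so 3743 days after a Friday is Friday + 5 = Wednesday.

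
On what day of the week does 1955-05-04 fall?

Wednesday

Doomsday rule: the anchor day for the 1900s is Wednesday. For year 55: 55÷12 = 4 r 7, and 7÷4 = 1, so 4+7+1 = 12.
Wednesday + 12 ≡ Monday — that's 1955's doomsday.
In May the doomsday date is May 9.
May 4 is 5 days before May 9; 5 mod 7 = 5, so Monday − 5 = Wednesday.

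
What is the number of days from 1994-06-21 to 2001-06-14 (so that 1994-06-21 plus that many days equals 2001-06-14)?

Jun 21, 1994 → Jun 21, 1995: 365 days.
Jun 21, 1995 → Jun 21, 1996: 366 days (Feb 29, 1996 is in that span).
Jun 21, 1996 → Jun 21, 1997: 365 days.
Jun 21, 1997 → Jun 21, 1998: 365 days.
Jun 21, 1998 → Jun 21, 1999: 365 days.
Jun 21, 1999 → Jun 21, 2000: 366 days (Feb 29, 2000 is in that span).
Jun 21, 2000 → Jul 21, 2000: 30 days (June has 30).
Jul 21, 2000 → Aug 21, 2000: 31 days (July has 31).
Aug 21, 2000 → Sep 21, 2000: 31 days (August has 31).
Sep 21, 2000 → Oct 21, 2000: 30 days (September has 30).
Oct 21, 2000 → Nov 21, 2000: 31 days (October has 31).
Nov 21, 2000 → Dec 21, 2000: 30 days (November has 30).
Dec 21, 2000 → Jan 21, 2001: 31 days (December has 31).
Jan 21, 2001 → Feb 21, 2001: 31 days (January has 31).
Feb 21, 2001 → Mar 21, 2001: 28 days (February has 28).
Mar 21, 2001 → Apr 21, 2001: 31 days (March has 31).
Apr 21, 2001 → May 21, 2001: 30 days (April has 30).
May 21, 2001 → Jun 14, 2001: 24 days.
Total: 2550 days.

2550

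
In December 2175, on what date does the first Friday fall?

December 1, 2175 is a Friday.
The first Friday is therefore December 1 (same day).

December 1, 2175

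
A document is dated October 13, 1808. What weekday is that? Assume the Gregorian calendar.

Thursday

Doomsday rule: the anchor day for the 1800s is Friday. For year 08: 8÷12 = 0 r 8, and 8÷4 = 2, so 0+8+2 = 10.
Friday + 10 ≡ Monday — that's 1808's doomsday.
In October the doomsday date is Oct 10.
Oct 13 is 3 days after Oct 10; 3 mod 7 = 3, so Monday + 3 = Thursday.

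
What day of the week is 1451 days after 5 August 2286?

Saturday

Aug 5, 2286 is a Thursday.
1451 mod 7 = 2, so 1451 days after a Thursday is Thursday + 2 = Saturday.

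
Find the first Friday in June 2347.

June 1, 2347 is a Sunday.
The first Friday is therefore June 6 (5 days later).

June 6, 2347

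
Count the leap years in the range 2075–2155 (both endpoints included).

19

Multiples of 4 in [2075,2155]: 20.
Of those, multiples of 100: 1 (not leap unless ÷400).
Multiples of 400: 0.
Leap years = 20 − 1 + 0 = 19.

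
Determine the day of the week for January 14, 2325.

Doomsday rule: the anchor day for the 2300s is Wednesday. For year 25: 25÷12 = 2 r 1, and 1÷4 = 0, so 2+1+0 = 3.
Wednesday + 3 ≡ Saturday — that's 2325's doomsday.
In January the doomsday date is Jan 3 (2325 is not a leap year).
Jan 14 is 11 days after Jan 3; 11 mod 7 = 4, so Saturday + 4 = Wednesday.

Wednesday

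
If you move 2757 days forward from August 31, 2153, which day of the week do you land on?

Thursday

First find the weekday of Aug 31, 2153. Doomsday rule: the anchor day for the 2100s is Sunday. For year 53: 53÷12 = 4 r 5, and 5÷4 = 1, so 4+5+1 = 10.
Sunday + 10 ≡ Wednesday — that's 2153's doomsday.
In August the doomsday date is Aug 8.
Aug 31 is 23 days after Aug 8; 23 mod 7 = 2, so Wednesday + 2 = Friday.
2757 mod 7 = 6, so 2757 days after a Friday is Friday + 6 = Thursday.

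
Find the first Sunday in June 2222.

June 2, 2222

June 1, 2222 is a Saturday.
The first Sunday is therefore June 2 (1 days later).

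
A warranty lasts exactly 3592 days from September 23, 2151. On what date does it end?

+366 (one year; includes Feb 29, 2152) → Sep 23, 2152 (3226 left).
+365 (one year) → Sep 23, 2153 (2861 left).
+365 (one year) → Sep 23, 2154 (2496 left).
+365 (one year) → Sep 23, 2155 (2131 left).
+366 (one year; includes Feb 29, 2156) → Sep 23, 2156 (1765 left).
+365 (one year) → Sep 23, 2157 (1400 left).
+365 (one year) → Sep 23, 2158 (1035 left).
+365 (one year) → Sep 23, 2159 (670 left).
+366 (one year; includes Feb 29, 2160) → Sep 23, 2160 (304 left).
Sep has 30 days: +8 → Oct 1, 2160 (296 left).
Oct has 31 days: +31 → Nov 1, 2160 (265 left).
Nov has 30 days: +30 → Dec 1, 2160 (235 left).
Dec has 31 days: +31 → Jan 1, 2161 (204 left).
Jan has 31 days: +31 → Feb 1, 2161 (173 left).
Feb has 28 days: +28 → Mar 1, 2161 (145 left).
Mar has 31 days: +31 → Apr 1, 2161 (114 left).
Apr has 30 days: +30 → May 1, 2161 (84 left).
May has 31 days: +31 → Jun 1, 2161 (53 left).
Jun has 30 days: +30 → Jul 1, 2161 (23 left).
+23 → Jul 24, 2161.

July 24, 2161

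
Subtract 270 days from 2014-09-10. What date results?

December 14, 2013

−10 → Aug 31, 2014 (end of Aug, 31 days; 260 left).
−31 → Jul 31, 2014 (end of Jul, 31 days; 229 left).
−31 → Jun 30, 2014 (end of Jun, 30 days; 198 left).
−30 → May 31, 2014 (end of May, 31 days; 168 left).
−31 → Apr 30, 2014 (end of Apr, 30 days; 137 left).
−30 → Mar 31, 2014 (end of Mar, 31 days; 107 left).
−31 → Feb 28, 2014 (end of Feb, 28 days; 76 left).
−28 → Jan 31, 2014 (end of Jan, 31 days; 48 left).
−31 → Dec 31, 2013 (end of Dec, 31 days; 17 left).
−17 → Dec 14, 2013.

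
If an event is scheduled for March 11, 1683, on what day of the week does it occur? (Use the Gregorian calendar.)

Doomsday rule: the anchor day for the 1600s is Tuesday. For year 83: 83÷12 = 6 r 11, and 11÷4 = 2, so 6+11+2 = 19.
Tuesday + 19 ≡ Sunday — that's 1683's doomsday.
In March the doomsday date is Mar 14.
Mar 11 is 3 days before Mar 14; 3 mod 7 = 3, so Sunday − 3 = Thursday.

Thursday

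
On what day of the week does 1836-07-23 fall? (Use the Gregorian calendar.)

Doomsday rule: the anchor day for the 1800s is Friday. For year 36: 36÷12 = 3 r 0, and 0÷4 = 0, so 3+0+0 = 3.
Friday + 3 ≡ Monday — that's 1836's doomsday.
In July the doomsday date is Jul 11.
Jul 23 is 12 days after Jul 11; 12 mod 7 = 5, so Monday + 5 = Saturday.

Saturday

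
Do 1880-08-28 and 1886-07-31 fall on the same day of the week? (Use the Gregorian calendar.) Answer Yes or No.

From Aug 28, 1880 to Jul 31, 1886 is 2163 days.
2163 mod 7 = 0, so they are the same weekday.
(Aug 28, 1880 is a Saturday; Jul 31, 1886 is a Saturday.)

Yes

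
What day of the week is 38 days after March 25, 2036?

Friday

Mar 25, 2036 is a Tuesday.
38 mod 7 = 3, so 38 days after a Tuesday is Tuesday + 3 = Friday.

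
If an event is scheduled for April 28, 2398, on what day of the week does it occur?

Doomsday rule: the anchor day for the 2300s is Wednesday. For year 98: 98÷12 = 8 r 2, and 2÷4 = 0, so 8+2+0 = 10.
Wednesday + 10 ≡ Saturday — that's 2398's doomsday.
In April the doomsday date is Apr 4.
Apr 28 is 24 days after Apr 4; 24 mod 7 = 3, so Saturday + 3 = Tuesday.

Tuesday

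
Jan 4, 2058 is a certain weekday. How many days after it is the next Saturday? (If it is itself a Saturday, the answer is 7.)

1

Jan 4, 2058 is a Friday.
From Friday to the next Saturday is 1 day.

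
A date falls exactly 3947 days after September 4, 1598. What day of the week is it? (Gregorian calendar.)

Sep 4, 1598 is a Friday.
3947 mod 7 = 6, so 3947 days after a Friday is Friday + 6 = Thursday.

Thursday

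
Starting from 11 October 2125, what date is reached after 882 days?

March 11, 2128

+365 (one year) → Oct 11, 2126 (517 left).
+365 (one year) → Oct 11, 2127 (152 left).
Oct has 31 days: +21 → Nov 1, 2127 (131 left).
Nov has 30 days: +30 → Dec 1, 2127 (101 left).
Dec has 31 days: +31 → Jan 1, 2128 (70 left).
Jan has 31 days: +31 → Feb 1, 2128 (39 left).
Feb has 29 days: +29 → Mar 1, 2128 (10 left).
+10 → Mar 11, 2128.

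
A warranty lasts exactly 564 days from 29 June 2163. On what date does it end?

+366 (one year; includes Feb 29, 2164) → Jun 29, 2164 (198 left).
Jun has 30 days: +2 → Jul 1, 2164 (196 left).
Jul has 31 days: +31 → Aug 1, 2164 (165 left).
Aug has 31 days: +31 → Sep 1, 2164 (134 left).
Sep has 30 days: +30 → Oct 1, 2164 (104 left).
Oct has 31 days: +31 → Nov 1, 2164 (73 left).
Nov has 30 days: +30 → Dec 1, 2164 (43 left).
Dec has 31 days: +31 → Jan 1, 2165 (12 left).
+12 → Jan 13, 2165.

January 13, 2165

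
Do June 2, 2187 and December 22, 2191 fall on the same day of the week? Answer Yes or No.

No

From Jun 2, 2187 to Dec 22, 2191 is 1664 days.
1664 mod 7 = 5, so they are different weekdays.
(Jun 2, 2187 is a Saturday; Dec 22, 2191 is a Thursday.)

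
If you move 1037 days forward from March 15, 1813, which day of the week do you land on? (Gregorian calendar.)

Tuesday

Mar 15, 1813 is a Monday.
1037 mod 7 = 1, so 1037 days after a Monday is Monday + 1 = Tuesday.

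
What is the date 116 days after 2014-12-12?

April 7, 2015

Dec has 31 days: +20 → Jan 1, 2015 (96 left).
Jan has 31 days: +31 → Feb 1, 2015 (65 left).
Feb has 28 days: +28 → Mar 1, 2015 (37 left).
Mar has 31 days: +31 → Apr 1, 2015 (6 left).
+6 → Apr 7, 2015.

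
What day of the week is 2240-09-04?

Doomsday rule: the anchor day for the 2200s is Friday. For year 40: 40÷12 = 3 r 4, and 4÷4 = 1, so 3+4+1 = 8.
Friday + 8 ≡ Saturday — that's 2240's doomsday.
In September the doomsday date is Sep 5.
Sep 4 is 1 day before Sep 5; 1 mod 7 = 1, so Saturday − 1 = Friday.

Friday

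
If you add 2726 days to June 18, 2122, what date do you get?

December 4, 2129

+365 (one year) → Jun 18, 2123 (2361 left).
+366 (one year; includes Feb 29, 2124) → Jun 18, 2124 (1995 left).
+365 (one year) → Jun 18, 2125 (1630 left).
+365 (one year) → Jun 18, 2126 (1265 left).
+365 (one year) → Jun 18, 2127 (900 left).
+366 (one year; includes Feb 29, 2128) → Jun 18, 2128 (534 left).
+365 (one year) → Jun 18, 2129 (169 left).
Jun has 30 days: +13 → Jul 1, 2129 (156 left).
Jul has 31 days: +31 → Aug 1, 2129 (125 left).
Aug has 31 days: +31 → Sep 1, 2129 (94 left).
Sep has 30 days: +30 → Oct 1, 2129 (64 left).
Oct has 31 days: +31 → Nov 1, 2129 (33 left).
Nov has 30 days: +30 → Dec 1, 2129 (3 left).
+3 → Dec 4, 2129.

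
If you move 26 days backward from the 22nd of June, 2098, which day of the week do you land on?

Tuesday

First find the weekday of Jun 22, 2098. Doomsday rule: the anchor day for the 2000s is Tuesday. For year 98: 98÷12 = 8 r 2, and 2÷4 = 0, so 8+2+0 = 10.
Tuesday + 10 ≡ Friday — that's 2098's doomsday.
In June the doomsday date is Jun 6.
Jun 22 is 16 days after Jun 6; 16 mod 7 = 2, so Friday + 2 = Sunday.
26 mod 7 = 5, so 26 days before a Sunday is Sunday − 5 = Tuesday.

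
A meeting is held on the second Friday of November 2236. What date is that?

November 1, 2236 is a Tuesday.
The first Friday is therefore November 4 (3 days later).
The second Friday is 4 + 1×7 = November 11.

November 11, 2236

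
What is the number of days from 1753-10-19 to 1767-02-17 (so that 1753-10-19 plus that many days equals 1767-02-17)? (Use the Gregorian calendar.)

Oct 19, 1753 → Oct 19, 1754: 365 days.
Oct 19, 1754 → Oct 19, 1755: 365 days.
Oct 19, 1755 → Oct 19, 1756: 366 days (Feb 29, 1756 is in that span).
Oct 19, 1756 → Oct 19, 1757: 365 days.
Oct 19, 1757 → Oct 19, 1758: 365 days.
Oct 19, 1758 → Oct 19, 1759: 365 days.
Oct 19, 1759 → Oct 19, 1760: 366 days (Feb 29, 1760 is in that span).
Oct 19, 1760 → Oct 19, 1761: 365 days.
Oct 19, 1761 → Oct 19, 1762: 365 days.
Oct 19, 1762 → Oct 19, 1763: 365 days.
Oct 19, 1763 → Oct 19, 1764: 366 days (Feb 29, 1764 is in that span).
Oct 19, 1764 → Oct 19, 1765: 365 days.
Oct 19, 1765 → Oct 19, 1766: 365 days.
Oct 19, 1766 → Nov 19, 1766: 31 days (October has 31).
Nov 19, 1766 → Dec 19, 1766: 30 days (November has 30).
Dec 19, 1766 → Jan 19, 1767: 31 days (December has 31).
Jan 19, 1767 → Feb 17, 1767: 29 days.
Total: 4869 days.

4869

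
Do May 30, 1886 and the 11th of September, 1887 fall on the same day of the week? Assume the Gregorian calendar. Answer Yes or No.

Yes

From May 30, 1886 to Sep 11, 1887 is 469 days.
469 mod 7 = 0, so they are the same weekday.
(May 30, 1886 is a Sunday; Sep 11, 1887 is a Sunday.)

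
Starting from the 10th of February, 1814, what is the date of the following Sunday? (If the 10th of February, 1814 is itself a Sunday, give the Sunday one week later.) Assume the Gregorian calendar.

Feb 10, 1814 is a Thursday.
From Thursday to the next Sunday is 3 days.
Feb 10, 1814 + 3 = Feb 13, 1814.

February 13, 1814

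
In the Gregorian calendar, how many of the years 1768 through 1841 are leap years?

18

Multiples of 4 in [1768,1841]: 19.
Of those, multiples of 100: 1 (not leap unless ÷400).
Multiples of 400: 0.
Leap years = 19 − 1 + 0 = 18.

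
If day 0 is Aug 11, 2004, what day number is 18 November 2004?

99

Aug 11, 2004 → Sep 11, 2004: 31 days (August has 31).
Sep 11, 2004 → Oct 11, 2004: 30 days (September has 30).
Oct 11, 2004 → Nov 11, 2004: 31 days (October has 31).
Nov 11, 2004 → Nov 18, 2004: 7 days.
Total: 99 days.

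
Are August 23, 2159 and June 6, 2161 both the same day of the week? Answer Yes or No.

No

From Aug 23, 2159 to Jun 6, 2161 is 653 days.
653 mod 7 = 2, so they are different weekdays.
(Aug 23, 2159 is a Thursday; Jun 6, 2161 is a Saturday.)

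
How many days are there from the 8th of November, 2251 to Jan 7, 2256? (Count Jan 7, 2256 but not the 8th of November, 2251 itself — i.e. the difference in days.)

Nov 8, 2251 → Nov 8, 2252: 366 days (Feb 29, 2252 is in that span).
Nov 8, 2252 → Nov 8, 2253: 365 days.
Nov 8, 2253 → Nov 8, 2254: 365 days.
Nov 8, 2254 → Nov 8, 2255: 365 days.
Nov 8, 2255 → Dec 8, 2255: 30 days (November has 30).
Dec 8, 2255 → Jan 7, 2256: 30 days.
Total: 1521 days.

1521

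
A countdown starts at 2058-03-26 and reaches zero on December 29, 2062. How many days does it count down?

Mar 26, 2058 → Mar 26, 2059: 365 days.
Mar 26, 2059 → Mar 26, 2060: 366 days (Feb 29, 2060 is in that span).
Mar 26, 2060 → Mar 26, 2061: 365 days.
Mar 26, 2061 → Mar 26, 2062: 365 days.
Mar 26, 2062 → Apr 26, 2062: 31 days (March has 31).
Apr 26, 2062 → May 26, 2062: 30 days (April has 30).
May 26, 2062 → Jun 26, 2062: 31 days (May has 31).
Jun 26, 2062 → Jul 26, 2062: 30 days (June has 30).
Jul 26, 2062 → Aug 26, 2062: 31 days (July has 31).
Aug 26, 2062 → Sep 26, 2062: 31 days (August has 31).
Sep 26, 2062 → Oct 26, 2062: 30 days (September has 30).
Oct 26, 2062 → Nov 26, 2062: 31 days (October has 31).
Nov 26, 2062 → Dec 26, 2062: 30 days (November has 30).
Dec 26, 2062 → Dec 29, 2062: 3 days.
Total: 1739 days.

1739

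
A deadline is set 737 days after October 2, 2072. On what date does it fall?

October 9, 2074

+365 (one year) → Oct 2, 2073 (372 left).
Oct has 31 days: +30 → Nov 1, 2073 (342 left).
Nov has 30 days: +30 → Dec 1, 2073 (312 left).
Dec has 31 days: +31 → Jan 1, 2074 (281 left).
Jan has 31 days: +31 → Feb 1, 2074 (250 left).
Feb has 28 days: +28 → Mar 1, 2074 (222 left).
Mar has 31 days: +31 → Apr 1, 2074 (191 left).
Apr has 30 days: +30 → May 1, 2074 (161 left).
May has 31 days: +31 → Jun 1, 2074 (130 left).
Jun has 30 days: +30 → Jul 1, 2074 (100 left).
Jul has 31 days: +31 → Aug 1, 2074 (69 left).
Aug has 31 days: +31 → Sep 1, 2074 (38 left).
Sep has 30 days: +30 → Oct 1, 2074 (8 left).
+8 → Oct 9, 2074.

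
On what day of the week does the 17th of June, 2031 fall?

Doomsday rule: the anchor day for the 2000s is Tuesday. For year 31: 31÷12 = 2 r 7, and 7÷4 = 1, so 2+7+1 = 10.
Tuesday + 10 ≡ Friday — that's 2031's doomsday.
In June the doomsday date is Jun 6.
Jun 17 is 11 days after Jun 6; 11 mod 7 = 4, so Friday + 4 = Tuesday.

Tuesday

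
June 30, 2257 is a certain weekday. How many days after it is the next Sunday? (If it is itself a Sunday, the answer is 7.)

5

Jun 30, 2257 is a Tuesday.
From Tuesday to the next Sunday is 5 days.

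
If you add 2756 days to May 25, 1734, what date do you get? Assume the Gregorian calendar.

+365 (one year) → May 25, 1735 (2391 left).
+366 (one year; includes Feb 29, 1736) → May 25, 1736 (2025 left).
+365 (one year) → May 25, 1737 (1660 left).
+365 (one year) → May 25, 1738 (1295 left).
+365 (one year) → May 25, 1739 (930 left).
+366 (one year; includes Feb 29, 1740) → May 25, 1740 (564 left).
+365 (one year) → May 25, 1741 (199 left).
May has 31 days: +7 → Jun 1, 1741 (192 left).
Jun has 30 days: +30 → Jul 1, 1741 (162 left).
Jul has 31 days: +31 → Aug 1, 1741 (131 left).
Aug has 31 days: +31 → Sep 1, 1741 (100 left).
Sep has 30 days: +30 → Oct 1, 1741 (70 left).
Oct has 31 days: +31 → Nov 1, 1741 (39 left).
Nov has 30 days: +30 → Dec 1, 1741 (9 left).
+9 → Dec 10, 1741.

December 10, 1741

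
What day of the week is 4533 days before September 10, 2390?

Thursday

Sep 10, 2390 is a Monday.
4533 mod 7 = 4, so 4533 days before a Monday is Monday − 4 = Thursday.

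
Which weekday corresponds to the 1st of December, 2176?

Sunday

Doomsday rule: the anchor day for the 2100s is Sunday. For year 76: 76÷12 = 6 r 4, and 4÷4 = 1, so 6+4+1 = 11.
Sunday + 11 ≡ Thursday — that's 2176's doomsday.
In December the doomsday date is Dec 12.
Dec 1 is 11 days before Dec 12; 11 mod 7 = 4, so Thursday − 4 = Sunday.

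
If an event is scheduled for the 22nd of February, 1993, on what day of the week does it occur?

Monday

Doomsday rule: the anchor day for the 1900s is Wednesday. For year 93: 93÷12 = 7 r 9, and 9÷4 = 2, so 7+9+2 = 18.
Wednesday + 18 ≡ Sunday — that's 1993's doomsday.
In February the doomsday date is Feb 28 (1993 is not a leap year).
Feb 22 is 6 days before Feb 28; 6 mod 7 = 6, so Sunday − 6 = Monday.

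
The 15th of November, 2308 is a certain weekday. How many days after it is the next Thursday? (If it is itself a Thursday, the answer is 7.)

Nov 15, 2308 is a Sunday.
From Sunday to the next Thursday is 4 days.

4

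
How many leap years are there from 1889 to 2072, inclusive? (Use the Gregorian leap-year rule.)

45

Multiples of 4 in [1889,2072]: 46.
Of those, multiples of 100: 2 (not leap unless ÷400).
Multiples of 400: 1.
Leap years = 46 − 2 + 1 = 45.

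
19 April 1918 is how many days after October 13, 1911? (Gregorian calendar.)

2380

Oct 13, 1911 → Oct 13, 1912: 366 days (Feb 29, 1912 is in that span).
Oct 13, 1912 → Oct 13, 1913: 365 days.
Oct 13, 1913 → Oct 13, 1914: 365 days.
Oct 13, 1914 → Oct 13, 1915: 365 days.
Oct 13, 1915 → Oct 13, 1916: 366 days (Feb 29, 1916 is in that span).
Oct 13, 1916 → Oct 13, 1917: 365 days.
Oct 13, 1917 → Nov 13, 1917: 31 days (October has 31).
Nov 13, 1917 → Dec 13, 1917: 30 days (November has 30).
Dec 13, 1917 → Jan 13, 1918: 31 days (December has 31).
Jan 13, 1918 → Feb 13, 1918: 31 days (January has 31).
Feb 13, 1918 → Mar 13, 1918: 28 days (February has 28).
Mar 13, 1918 → Apr 13, 1918: 31 days (March has 31).
Apr 13, 1918 → Apr 19, 1918: 6 days.
Total: 2380 days.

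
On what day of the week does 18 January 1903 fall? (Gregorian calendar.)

Doomsday rule: the anchor day for the 1900s is Wednesday. For year 03: 3÷12 = 0 r 3, and 3÷4 = 0, so 0+3+0 = 3.
Wednesday + 3 ≡ Saturday — that's 1903's doomsday.
In January the doomsday date is Jan 3 (1903 is not a leap year).
Jan 18 is 15 days after Jan 3; 15 mod 7 = 1, so Saturday + 1 = Sunday.

Sunday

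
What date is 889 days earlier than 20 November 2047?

−365 (one year) → Nov 20, 2046 (524 left).
−365 (one year) → Nov 20, 2045 (159 left).
−20 → Oct 31, 2045 (end of Oct, 31 days; 139 left).
−31 → Sep 30, 2045 (end of Sep, 30 days; 108 left).
−30 → Aug 31, 2045 (end of Aug, 31 days; 78 left).
−31 → Jul 31, 2045 (end of Jul, 31 days; 47 left).
−31 → Jun 30, 2045 (end of Jun, 30 days; 16 left).
−16 → Jun 14, 2045.

June 14, 2045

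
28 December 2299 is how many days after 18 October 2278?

7741

Oct 18, 2278 → Oct 18, 2279: 365 days.
Oct 18, 2279 → Oct 18, 2280: 366 days (Feb 29, 2280 is in that span).
Oct 18, 2280 → Oct 18, 2281: 365 days.
Oct 18, 2281 → Oct 18, 2282: 365 days.
Oct 18, 2282 → Oct 18, 2283: 365 days.
Oct 18, 2283 → Oct 18, 2284: 366 days (Feb 29, 2284 is in that span).
Oct 18, 2284 → Oct 18, 2285: 365 days.
Oct 18, 2285 → Oct 18, 2286: 365 days.
Oct 18, 2286 → Oct 18, 2287: 365 days.
Oct 18, 2287 → Oct 18, 2288: 366 days (Feb 29, 2288 is in that span).
Oct 18, 2288 → Oct 18, 2289: 365 days.
Oct 18, 2289 → Oct 18, 2290: 365 days.
Oct 18, 2290 → Oct 18, 2291: 365 days.
Oct 18, 2291 → Oct 18, 2292: 366 days (Feb 29, 2292 is in that span).
Oct 18, 2292 → Oct 18, 2293: 365 days.
Oct 18, 2293 → Oct 18, 2294: 365 days.
Oct 18, 2294 → Oct 18, 2295: 365 days.
Oct 18, 2295 → Oct 18, 2296: 366 days (Feb 29, 2296 is in that span).
Oct 18, 2296 → Oct 18, 2297: 365 days.
Oct 18, 2297 → Oct 18, 2298: 365 days.
Oct 18, 2298 → Oct 18, 2299: 365 days.
Oct 18, 2299 → Nov 18, 2299: 31 days (October has 31).
Nov 18, 2299 → Dec 18, 2299: 30 days (November has 30).
Dec 18, 2299 → Dec 28, 2299: 10 days.
Total: 7741 days.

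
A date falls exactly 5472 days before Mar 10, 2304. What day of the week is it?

Saturday

First find the weekday of Mar 10, 2304. Doomsday rule: the anchor day for the 2300s is Wednesday. For year 04: 4÷12 = 0 r 4, and 4÷4 = 1, so 0+4+1 = 5.
Wednesday + 5 ≡ Monday — that's 2304's doomsday.
In March the doomsday date is Mar 14.
Mar 10 is 4 days before Mar 14; 4 mod 7 = 4, so Monday − 4 = Thursday.
5472 mod 7 = 5, so 5472 days before a Thursday is Thursday − 5 = Saturday.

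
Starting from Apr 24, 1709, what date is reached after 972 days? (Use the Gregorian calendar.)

+365 (one year) → Apr 24, 1710 (607 left).
+365 (one year) → Apr 24, 1711 (242 left).
Apr has 30 days: +7 → May 1, 1711 (235 left).
May has 31 days: +31 → Jun 1, 1711 (204 left).
Jun has 30 days: +30 → Jul 1, 1711 (174 left).
Jul has 31 days: +31 → Aug 1, 1711 (143 left).
Aug has 31 days: +31 → Sep 1, 1711 (112 left).
Sep has 30 days: +30 → Oct 1, 1711 (82 left).
Oct has 31 days: +31 → Nov 1, 1711 (51 left).
Nov has 30 days: +30 → Dec 1, 1711 (21 left).
+21 → Dec 22, 1711.

December 22, 1711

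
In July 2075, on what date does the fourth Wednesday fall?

July 1, 2075 is a Monday.
The first Wednesday is therefore July 3 (2 days later).
The fourth Wednesday is 3 + 3×7 = July 24.

July 24, 2075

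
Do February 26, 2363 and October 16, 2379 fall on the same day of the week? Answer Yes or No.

Yes

From Feb 26, 2363 to Oct 16, 2379 is 6076 days.
6076 mod 7 = 0, so they are the same weekday.
(Feb 26, 2363 is a Tuesday; Oct 16, 2379 is a Tuesday.)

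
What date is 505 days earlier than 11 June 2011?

January 22, 2010

−365 (one year) → Jun 11, 2010 (140 left).
−11 → May 31, 2010 (end of May, 31 days; 129 left).
−31 → Apr 30, 2010 (end of Apr, 30 days; 98 left).
−30 → Mar 31, 2010 (end of Mar, 31 days; 68 left).
−31 → Feb 28, 2010 (end of Feb, 28 days; 37 left).
−28 → Jan 31, 2010 (end of Jan, 31 days; 9 left).
−9 → Jan 22, 2010.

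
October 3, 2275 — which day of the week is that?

Doomsday rule: the anchor day for the 2200s is Friday. For year 75: 75÷12 = 6 r 3, and 3÷4 = 0, so 6+3+0 = 9.
Friday + 9 ≡ Sunday — that's 2275's doomsday.
In October the doomsday date is Oct 10.
Oct 3 is 7 days before Oct 10; 7 mod 7 = 0, so Sunday − 0 = Sunday.

Sunday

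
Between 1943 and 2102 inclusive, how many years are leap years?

Multiples of 4 in [1943,2102]: 40.
Of those, multiples of 100: 2 (not leap unless ÷400).
Multiples of 400: 1.
Leap years = 40 − 2 + 1 = 39.

39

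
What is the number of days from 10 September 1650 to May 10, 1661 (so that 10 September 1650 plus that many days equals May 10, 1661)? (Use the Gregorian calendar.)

Sep 10, 1650 → Sep 10, 1651: 365 days.
Sep 10, 1651 → Sep 10, 1652: 366 days (Feb 29, 1652 is in that span).
Sep 10, 1652 → Sep 10, 1653: 365 days.
Sep 10, 1653 → Sep 10, 1654: 365 days.
Sep 10, 1654 → Sep 10, 1655: 365 days.
Sep 10, 1655 → Sep 10, 1656: 366 days (Feb 29, 1656 is in that span).
Sep 10, 1656 → Sep 10, 1657: 365 days.
Sep 10, 1657 → Sep 10, 1658: 365 days.
Sep 10, 1658 → Sep 10, 1659: 365 days.
Sep 10, 1659 → Sep 10, 1660: 366 days (Feb 29, 1660 is in that span).
Sep 10, 1660 → Oct 10, 1660: 30 days (September has 30).
Oct 10, 1660 → Nov 10, 1660: 31 days (October has 31).
Nov 10, 1660 → Dec 10, 1660: 30 days (November has 30).
Dec 10, 1660 → Jan 10, 1661: 31 days (December has 31).
Jan 10, 1661 → Feb 10, 1661: 31 days (January has 31).
Feb 10, 1661 → Mar 10, 1661: 28 days (February has 28).
Mar 10, 1661 → Apr 10, 1661: 31 days (March has 31).
Apr 10, 1661 → May 10, 1661: 30 days.
Total: 3895 days.

3895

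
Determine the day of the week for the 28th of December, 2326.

Doomsday rule: the anchor day for the 2300s is Wednesday. For year 26: 26÷12 = 2 r 2, and 2÷4 = 0, so 2+2+0 = 4.
Wednesday + 4 ≡ Sunday — that's 2326's doomsday.
In December the doomsday date is Dec 12.
Dec 28 is 16 days after Dec 12; 16 mod 7 = 2, so Sunday + 2 = Tuesday.

Tuesday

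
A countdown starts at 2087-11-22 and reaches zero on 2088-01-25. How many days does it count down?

64

Nov 22, 2087 → Dec 22, 2087: 30 days (November has 30).
Dec 22, 2087 → Jan 22, 2088: 31 days (December has 31).
Jan 22, 2088 → Jan 25, 2088: 3 days.
Total: 64 days.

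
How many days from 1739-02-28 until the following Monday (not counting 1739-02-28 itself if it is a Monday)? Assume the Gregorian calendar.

Feb 28, 1739 is a Saturday.
From Saturday to the next Monday is 2 days.

2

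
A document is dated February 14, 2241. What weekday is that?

Doomsday rule: the anchor day for the 2200s is Friday. For year 41: 41÷12 = 3 r 5, and 5÷4 = 1, so 3+5+1 = 9.
Friday + 9 ≡ Sunday — that's 2241's doomsday.
In February the doomsday date is Feb 28 (2241 is not a leap year).
Feb 14 is 14 days before Feb 28; 14 mod 7 = 0, so Sunday − 0 = Sunday.

Sunday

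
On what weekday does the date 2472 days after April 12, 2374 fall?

First find the weekday of Apr 12, 2374. Doomsday rule: the anchor day for the 2300s is Wednesday. For year 74: 74÷12 = 6 r 2, and 2÷4 = 0, so 6+2+0 = 8.
Wednesday + 8 ≡ Thursday — that's 2374's doomsday.
In April the doomsday date is Apr 4.
Apr 12 is 8 days after Apr 4; 8 mod 7 = 1, so Thursday + 1 = Friday.
2472 mod 7 = 1, so 2472 days after a Friday is Friday + 1 = Saturday.

Saturday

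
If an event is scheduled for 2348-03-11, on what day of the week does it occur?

Doomsday rule: the anchor day for the 2300s is Wednesday. For year 48: 48÷12 = 4 r 0, and 0÷4 = 0, so 4+0+0 = 4.
Wednesday + 4 ≡ Sunday — that's 2348's doomsday.
In March the doomsday date is Mar 14.
Mar 11 is 3 days before Mar 14; 3 mod 7 = 3, so Sunday − 3 = Thursday.

Thursday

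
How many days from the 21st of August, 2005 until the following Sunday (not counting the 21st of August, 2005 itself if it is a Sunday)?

7

Aug 21, 2005 is a Sunday.
From Sunday to the next Sunday is 7 days.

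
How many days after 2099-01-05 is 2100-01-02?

Jan 5, 2099 → Feb 5, 2099: 31 days (January has 31).
Feb 5, 2099 → Mar 5, 2099: 28 days (February has 28).
Mar 5, 2099 → Apr 5, 2099: 31 days (March has 31).
Apr 5, 2099 → May 5, 2099: 30 days (April has 30).
May 5, 2099 → Jun 5, 2099: 31 days (May has 31).
Jun 5, 2099 → Jul 5, 2099: 30 days (June has 30).
Jul 5, 2099 → Aug 5, 2099: 31 days (July has 31).
Aug 5, 2099 → Sep 5, 2099: 31 days (August has 31).
Sep 5, 2099 → Oct 5, 2099: 30 days (September has 30).
Oct 5, 2099 → Nov 5, 2099: 31 days (October has 31).
Nov 5, 2099 → Dec 5, 2099: 30 days (November has 30).
Dec 5, 2099 → Jan 2, 2100: 28 days.
Total: 362 days.

362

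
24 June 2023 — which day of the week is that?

Saturday

Doomsday rule: the anchor day for the 2000s is Tuesday. For year 23: 23÷12 = 1 r 11, and 11÷4 = 2, so 1+11+2 = 14.
Tuesday + 14 ≡ Tuesday — that's 2023's doomsday.
In June the doomsday date is Jun 6.
Jun 24 is 18 days after Jun 6; 18 mod 7 = 4, so Tuesday + 4 = Saturday.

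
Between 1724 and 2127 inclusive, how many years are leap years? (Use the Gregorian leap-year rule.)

98

Multiples of 4 in [1724,2127]: 101.
Of those, multiples of 100: 4 (not leap unless ÷400).
Multiples of 400: 1.
Leap years = 101 − 4 + 1 = 98.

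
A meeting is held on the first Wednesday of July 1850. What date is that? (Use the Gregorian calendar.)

July 1, 1850 is a Monday.
The first Wednesday is therefore July 3 (2 days later).

July 3, 1850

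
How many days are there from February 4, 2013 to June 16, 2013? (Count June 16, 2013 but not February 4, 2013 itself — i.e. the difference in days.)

Feb 4, 2013 → Mar 4, 2013: 28 days (February has 28).
Mar 4, 2013 → Apr 4, 2013: 31 days (March has 31).
Apr 4, 2013 → May 4, 2013: 30 days (April has 30).
May 4, 2013 → Jun 4, 2013: 31 days (May has 31).
Jun 4, 2013 → Jun 16, 2013: 12 days.
Total: 132 days.

132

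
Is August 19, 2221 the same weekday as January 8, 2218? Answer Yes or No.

No

From Jan 8, 2218 to Aug 19, 2221 is 1319 days.
1319 mod 7 = 3, so they are different weekdays.
(Jan 8, 2218 is a Thursday; Aug 19, 2221 is a Sunday.)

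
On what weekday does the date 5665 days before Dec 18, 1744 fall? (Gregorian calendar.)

Wednesday

First find the weekday of Dec 18, 1744. Doomsday rule: the anchor day for the 1700s is Sunday. For year 44: 44÷12 = 3 r 8, and 8÷4 = 2, so 3+8+2 = 13.
Sunday + 13 ≡ Saturday — that's 1744's doomsday.
In December the doomsday date is Dec 12.
Dec 18 is 6 days after Dec 12; 6 mod 7 = 6, so Saturday + 6 = Friday.
5665 mod 7 = 2, so 5665 days before a Friday is Friday − 2 = Wednesday.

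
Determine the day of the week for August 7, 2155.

Thursday

Doomsday rule: the anchor day for the 2100s is Sunday. For year 55: 55÷12 = 4 r 7, and 7÷4 = 1, so 4+7+1 = 12.
Sunday + 12 ≡ Friday — that's 2155's doomsday.
In August the doomsday date is Aug 8.
Aug 7 is 1 day before Aug 8; 1 mod 7 = 1, so Friday − 1 = Thursday.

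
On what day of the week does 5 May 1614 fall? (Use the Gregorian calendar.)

Doomsday rule: the anchor day for the 1600s is Tuesday. For year 14: 14÷12 = 1 r 2, and 2÷4 = 0, so 1+2+0 = 3.
Tuesday + 3 ≡ Friday — that's 1614's doomsday.
In May the doomsday date is May 9.
May 5 is 4 days before May 9; 4 mod 7 = 4, so Friday − 4 = Monday.

Monday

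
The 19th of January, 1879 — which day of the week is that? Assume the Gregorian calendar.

Sunday

Doomsday rule: the anchor day for the 1800s is Friday. For year 79: 79÷12 = 6 r 7, and 7÷4 = 1, so 6+7+1 = 14.
Friday + 14 ≡ Friday — that's 1879's doomsday.
In January the doomsday date is Jan 3 (1879 is not a leap year).
Jan 19 is 16 days after Jan 3; 16 mod 7 = 2, so Friday + 2 = Sunday.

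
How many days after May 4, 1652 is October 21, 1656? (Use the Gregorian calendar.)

May 4, 1652 → May 4, 1653: 365 days.
May 4, 1653 → May 4, 1654: 365 days.
May 4, 1654 → May 4, 1655: 365 days.
May 4, 1655 → May 4, 1656: 366 days (Feb 29, 1656 is in that span).
May 4, 1656 → Jun 4, 1656: 31 days (May has 31).
Jun 4, 1656 → Jul 4, 1656: 30 days (June has 30).
Jul 4, 1656 → Aug 4, 1656: 31 days (July has 31).
Aug 4, 1656 → Sep 4, 1656: 31 days (August has 31).
Sep 4, 1656 → Oct 4, 1656: 30 days (September has 30).
Oct 4, 1656 → Oct 21, 1656: 17 days.
Total: 1631 days.

1631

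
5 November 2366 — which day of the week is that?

Saturday

Doomsday rule: the anchor day for the 2300s is Wednesday. For year 66: 66÷12 = 5 r 6, and 6÷4 = 1, so 5+6+1 = 12.
Wednesday + 12 ≡ Monday — that's 2366's doomsday.
In November the doomsday date is Nov 7.
Nov 5 is 2 days before Nov 7; 2 mod 7 = 2, so Monday − 2 = Saturday.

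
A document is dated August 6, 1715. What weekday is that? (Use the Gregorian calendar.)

Doomsday rule: the anchor day for the 1700s is Sunday. For year 15: 15÷12 = 1 r 3, and 3÷4 = 0, so 1+3+0 = 4.
Sunday + 4 ≡ Thursday — that's 1715's doomsday.
In August the doomsday date is Aug 8.
Aug 6 is 2 days before Aug 8; 2 mod 7 = 2, so Thursday − 2 = Tuesday.

Tuesday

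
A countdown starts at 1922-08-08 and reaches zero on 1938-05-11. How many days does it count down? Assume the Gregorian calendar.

5755

Aug 8, 1922 → Aug 8, 1923: 365 days.
Aug 8, 1923 → Aug 8, 1924: 366 days (Feb 29, 1924 is in that span).
Aug 8, 1924 → Aug 8, 1925: 365 days.
Aug 8, 1925 → Aug 8, 1926: 365 days.
Aug 8, 1926 → Aug 8, 1927: 365 days.
Aug 8, 1927 → Aug 8, 1928: 366 days (Feb 29, 1928 is in that span).
Aug 8, 1928 → Aug 8, 1929: 365 days.
Aug 8, 1929 → Aug 8, 1930: 365 days.
Aug 8, 1930 → Aug 8, 1931: 365 days.
Aug 8, 1931 → Aug 8, 1932: 366 days (Feb 29, 1932 is in that span).
Aug 8, 1932 → Aug 8, 1933: 365 days.
Aug 8, 1933 → Aug 8, 1934: 365 days.
Aug 8, 1934 → Aug 8, 1935: 365 days.
Aug 8, 1935 → Aug 8, 1936: 366 days (Feb 29, 1936 is in that span).
Aug 8, 1936 → Aug 8, 1937: 365 days.
Aug 8, 1937 → Sep 8, 1937: 31 days (August has 31).
Sep 8, 1937 → Oct 8, 1937: 30 days (September has 30).
Oct 8, 1937 → Nov 8, 1937: 31 days (October has 31).
Nov 8, 1937 → Dec 8, 1937: 30 days (November has 30).
Dec 8, 1937 → Jan 8, 1938: 31 days (December has 31).
Jan 8, 1938 → Feb 8, 1938: 31 days (January has 31).
Feb 8, 1938 → Mar 8, 1938: 28 days (February has 28).
Mar 8, 1938 → Apr 8, 1938: 31 days (March has 31).
Apr 8, 1938 → May 8, 1938: 30 days (April has 30).
May 8, 1938 → May 11, 1938: 3 days.
Total: 5755 days.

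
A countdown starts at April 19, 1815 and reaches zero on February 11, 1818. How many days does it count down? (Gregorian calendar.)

1029

Apr 19, 1815 → Apr 19, 1816: 366 days (Feb 29, 1816 is in that span).
Apr 19, 1816 → Apr 19, 1817: 365 days.
Apr 19, 1817 → May 19, 1817: 30 days (April has 30).
May 19, 1817 → Jun 19, 1817: 31 days (May has 31).
Jun 19, 1817 → Jul 19, 1817: 30 days (June has 30).
Jul 19, 1817 → Aug 19, 1817: 31 days (July has 31).
Aug 19, 1817 → Sep 19, 1817: 31 days (August has 31).
Sep 19, 1817 → Oct 19, 1817: 30 days (September has 30).
Oct 19, 1817 → Nov 19, 1817: 31 days (October has 31).
Nov 19, 1817 → Dec 19, 1817: 30 days (November has 30).
Dec 19, 1817 → Jan 19, 1818: 31 days (December has 31).
Jan 19, 1818 → Feb 11, 1818: 23 days.
Total: 1029 days.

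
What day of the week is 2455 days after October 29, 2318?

Sunday

Oct 29, 2318 is a Tuesday.
2455 mod 7 = 5, so 2455 days after a Tuesday is Tuesday + 5 = Sunday.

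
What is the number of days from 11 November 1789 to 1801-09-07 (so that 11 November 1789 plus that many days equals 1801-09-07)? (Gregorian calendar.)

Nov 11, 1789 → Nov 11, 1790: 365 days.
Nov 11, 1790 → Nov 11, 1791: 365 days.
Nov 11, 1791 → Nov 11, 1792: 366 days (Feb 29, 1792 is in that span).
Nov 11, 1792 → Nov 11, 1793: 365 days.
Nov 11, 1793 → Nov 11, 1794: 365 days.
Nov 11, 1794 → Nov 11, 1795: 365 days.
Nov 11, 1795 → Nov 11, 1796: 366 days (Feb 29, 1796 is in that span).
Nov 11, 1796 → Nov 11, 1797: 365 days.
Nov 11, 1797 → Nov 11, 1798: 365 days.
Nov 11, 1798 → Nov 11, 1799: 365 days.
Nov 11, 1799 → Nov 11, 1800: 365 days.
Nov 11, 1800 → Dec 11, 1800: 30 days (November has 30).
Dec 11, 1800 → Jan 11, 1801: 31 days (December has 31).
Jan 11, 1801 → Feb 11, 1801: 31 days (January has 31).
Feb 11, 1801 → Mar 11, 1801: 28 days (February has 28).
Mar 11, 1801 → Apr 11, 1801: 31 days (March has 31).
Apr 11, 1801 → May 11, 1801: 30 days (April has 30).
May 11, 1801 → Jun 11, 1801: 31 days (May has 31).
Jun 11, 1801 → Jul 11, 1801: 30 days (June has 30).
Jul 11, 1801 → Aug 11, 1801: 31 days (July has 31).
Aug 11, 1801 → Sep 7, 1801: 27 days.
Total: 4317 days.

4317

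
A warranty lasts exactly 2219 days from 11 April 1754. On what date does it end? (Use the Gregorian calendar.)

May 8, 1760

+365 (one year) → Apr 11, 1755 (1854 left).
+366 (one year; includes Feb 29, 1756) → Apr 11, 1756 (1488 left).
+365 (one year) → Apr 11, 1757 (1123 left).
+365 (one year) → Apr 11, 1758 (758 left).
+365 (one year) → Apr 11, 1759 (393 left).
Apr has 30 days: +20 → May 1, 1759 (373 left).
May has 31 days: +31 → Jun 1, 1759 (342 left).
Jun has 30 days: +30 → Jul 1, 1759 (312 left).
Jul has 31 days: +31 → Aug 1, 1759 (281 left).
Aug has 31 days: +31 → Sep 1, 1759 (250 left).
Sep has 30 days: +30 → Oct 1, 1759 (220 left).
Oct has 31 days: +31 → Nov 1, 1759 (189 left).
Nov has 30 days: +30 → Dec 1, 1759 (159 left).
Dec has 31 days: +31 → Jan 1, 1760 (128 left).
Jan has 31 days: +31 → Feb 1, 1760 (97 left).
Feb has 29 days: +29 → Mar 1, 1760 (68 left).
Mar has 31 days: +31 → Apr 1, 1760 (37 left).
Apr has 30 days: +30 → May 1, 1760 (7 left).
+7 → May 8, 1760.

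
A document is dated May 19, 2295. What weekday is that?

Sunday

Doomsday rule: the anchor day for the 2200s is Friday. For year 95: 95÷12 = 7 r 11, and 11÷4 = 2, so 7+11+2 = 20.
Friday + 20 ≡ Thursday — that's 2295's doomsday.
In May the doomsday date is May 9.
May 19 is 10 days after May 9; 10 mod 7 = 3, so Thursday + 3 = Sunday.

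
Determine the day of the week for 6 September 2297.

Monday

Doomsday rule: the anchor day for the 2200s is Friday. For year 97: 97÷12 = 8 r 1, and 1÷4 = 0, so 8+1+0 = 9.
Friday + 9 ≡ Sunday — that's 2297's doomsday.
In September the doomsday date is Sep 5.
Sep 6 is 1 day after Sep 5; 1 mod 7 = 1, so Sunday + 1 = Monday.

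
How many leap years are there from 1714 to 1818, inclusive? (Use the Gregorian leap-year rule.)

Multiples of 4 in [1714,1818]: 26.
Of those, multiples of 100: 1 (not leap unless ÷400).
Multiples of 400: 0.
Leap years = 26 − 1 + 0 = 25.

25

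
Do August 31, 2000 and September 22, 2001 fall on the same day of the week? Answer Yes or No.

From Aug 31, 2000 to Sep 22, 2001 is 387 days.
387 mod 7 = 2, so they are different weekdays.
(Aug 31, 2000 is a Thursday; Sep 22, 2001 is a Saturday.)

No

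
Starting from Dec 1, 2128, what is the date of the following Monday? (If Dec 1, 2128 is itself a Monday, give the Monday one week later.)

Dec 1, 2128 is a Wednesday.
From Wednesday to the next Monday is 5 days.
Dec 1, 2128 + 5 = Dec 6, 2128.

December 6, 2128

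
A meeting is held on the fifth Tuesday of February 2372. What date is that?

February 1, 2372 is a Tuesday.
The first Tuesday is therefore February 1 (same day).
The fifth Tuesday is 1 + 4×7 = February 29.

February 29, 2372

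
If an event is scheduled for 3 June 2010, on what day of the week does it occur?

Thursday

January 1, 2010 is a Friday.
Jan 1, 2010 → Feb 1, 2010: 31 days (January has 31).
Feb 1, 2010 → Mar 1, 2010: 28 days (February has 28).
Mar 1, 2010 → Apr 1, 2010: 31 days (March has 31).
Apr 1, 2010 → May 1, 2010: 30 days (April has 30).
May 1, 2010 → Jun 1, 2010: 31 days (May has 31).
Jun 1, 2010 → Jun 3, 2010: 2 days.
Total: 153 days.
153 mod 7 = 6, so Friday + 6 = Thursday.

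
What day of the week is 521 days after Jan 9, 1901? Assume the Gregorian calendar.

Saturday

First find the weekday of Jan 9, 1901. Doomsday rule: the anchor day for the 1900s is Wednesday. For year 01: 1÷12 = 0 r 1, and 1÷4 = 0, so 0+1+0 = 1.
Wednesday + 1 ≡ Thursday — that's 1901's doomsday.
In January the doomsday date is Jan 3 (1901 is not a leap year).
Jan 9 is 6 days after Jan 3; 6 mod 7 = 6, so Thursday + 6 = Wednesday.
521 mod 7 = 3, so 521 days after a Wednesday is Wednesday + 3 = Saturday.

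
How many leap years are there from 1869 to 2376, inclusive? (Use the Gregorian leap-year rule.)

123

Multiples of 4 in [1869,2376]: 127.
Of those, multiples of 100: 5 (not leap unless ÷400).
Multiples of 400: 1.
Leap years = 127 − 5 + 1 = 123.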